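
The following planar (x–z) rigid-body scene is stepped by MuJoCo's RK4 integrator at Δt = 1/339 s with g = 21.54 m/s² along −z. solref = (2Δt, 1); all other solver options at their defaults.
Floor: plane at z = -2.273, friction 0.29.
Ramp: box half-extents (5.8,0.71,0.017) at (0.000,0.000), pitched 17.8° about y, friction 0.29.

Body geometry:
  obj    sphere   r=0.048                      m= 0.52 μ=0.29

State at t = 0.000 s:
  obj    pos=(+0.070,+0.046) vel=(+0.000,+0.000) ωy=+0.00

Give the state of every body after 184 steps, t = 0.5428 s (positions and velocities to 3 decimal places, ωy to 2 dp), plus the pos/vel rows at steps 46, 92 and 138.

State at t = 0.5428 s:
  obj    pos=(+0.730,-0.166) vel=(+2.431,-0.780) ωy=+53.17

Key-timestep trajectory:
   step    t(s)  obj.x    obj.z    obj.vx   obj.vz 
     46  0.1357   +0.111  +0.033  +0.608  -0.195
     92  0.2714   +0.235  -0.007  +1.215  -0.390
    138  0.4071   +0.441  -0.073  +1.823  -0.585


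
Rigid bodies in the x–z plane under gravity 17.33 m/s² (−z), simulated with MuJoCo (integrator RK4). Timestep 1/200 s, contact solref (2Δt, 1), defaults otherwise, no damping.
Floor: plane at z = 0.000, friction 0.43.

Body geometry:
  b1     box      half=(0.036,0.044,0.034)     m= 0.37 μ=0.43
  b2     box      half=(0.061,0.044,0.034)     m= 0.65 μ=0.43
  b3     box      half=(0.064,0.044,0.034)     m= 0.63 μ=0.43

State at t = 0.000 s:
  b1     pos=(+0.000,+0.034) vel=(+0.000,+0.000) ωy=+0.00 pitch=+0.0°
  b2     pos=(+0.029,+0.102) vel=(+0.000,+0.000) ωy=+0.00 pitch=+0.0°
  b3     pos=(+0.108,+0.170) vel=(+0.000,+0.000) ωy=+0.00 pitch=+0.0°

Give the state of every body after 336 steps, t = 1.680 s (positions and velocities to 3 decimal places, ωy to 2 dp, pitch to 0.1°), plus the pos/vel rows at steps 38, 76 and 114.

State at t = 1.680 s:
  b1     pos=(+0.000,+0.034) vel=(+0.000,+0.000) ωy=+0.00 pitch=+0.0°
  b2     pos=(+0.096,+0.061) vel=(+0.000,+0.000) ωy=+0.00 pitch=+90.0°
  b3     pos=(+0.220,+0.064) vel=(+0.000,+0.000) ωy=+0.00 pitch=+90.0°

Key-timestep trajectory:
   step    t(s)  b1.x    b1.z    b1.vx   b1.vz   b2.x    b2.z    b2.vx   b2.vz   b3.x    b3.z    b3.vx   b3.vz 
     38  0.1900   +0.000  +0.034  +0.000  +0.000   +0.070  +0.077  +0.417  -0.822   +0.179  +0.069  +0.265  +0.222
     76  0.3800   +0.000  +0.034  +0.000  +0.000   +0.112  +0.068  -0.110  -0.027   +0.235  +0.070  +0.066  +0.013
    114  0.5700   +0.000  +0.034  +0.000  +0.000   +0.098  +0.061  +0.011  +0.031   +0.215  +0.066  +0.095  -0.039


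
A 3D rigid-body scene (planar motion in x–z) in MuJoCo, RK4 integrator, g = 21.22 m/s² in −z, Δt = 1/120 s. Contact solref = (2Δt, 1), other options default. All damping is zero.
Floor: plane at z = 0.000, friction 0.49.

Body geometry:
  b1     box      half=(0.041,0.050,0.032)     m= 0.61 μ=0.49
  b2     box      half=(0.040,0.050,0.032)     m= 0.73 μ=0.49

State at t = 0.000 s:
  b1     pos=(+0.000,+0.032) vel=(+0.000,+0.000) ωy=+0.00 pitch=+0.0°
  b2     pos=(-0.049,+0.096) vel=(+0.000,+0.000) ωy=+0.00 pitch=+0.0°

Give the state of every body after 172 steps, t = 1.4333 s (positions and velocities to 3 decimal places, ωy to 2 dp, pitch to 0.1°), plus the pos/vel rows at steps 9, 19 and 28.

State at t = 1.4333 s:
  b1     pos=(+0.000,+0.032) vel=(+0.000,+0.000) ωy=+0.00 pitch=+0.0°
  b2     pos=(-0.092,+0.040) vel=(+0.000,+0.000) ωy=+0.00 pitch=-90.0°

Key-timestep trajectory:
   step    t(s)  b1.x    b1.z    b1.vx   b1.vz   b2.x    b2.z    b2.vx   b2.vz 
      9  0.0750   +0.000  +0.032  +0.001  +0.005   -0.058  +0.092  -0.252  -0.124
     19  0.1583   +0.000  +0.032  +0.000  +0.000   -0.087  +0.038  -0.678  -0.797
     28  0.2333   +0.000  +0.032  +0.000  +0.000   -0.093  +0.039  +0.025  +0.027


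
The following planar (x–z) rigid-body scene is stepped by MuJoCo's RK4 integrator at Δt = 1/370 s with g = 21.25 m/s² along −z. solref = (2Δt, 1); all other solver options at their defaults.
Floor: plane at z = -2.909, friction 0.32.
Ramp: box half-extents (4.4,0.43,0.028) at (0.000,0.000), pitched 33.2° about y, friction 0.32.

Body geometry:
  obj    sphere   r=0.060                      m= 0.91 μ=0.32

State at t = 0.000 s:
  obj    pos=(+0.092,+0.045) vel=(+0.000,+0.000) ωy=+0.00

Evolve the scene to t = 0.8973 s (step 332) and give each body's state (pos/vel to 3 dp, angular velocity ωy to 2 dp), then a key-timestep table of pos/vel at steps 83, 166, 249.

State at t = 0.8973 s:
  obj    pos=(+2.892,-1.787) vel=(+6.241,-4.084) ωy=+124.28

Key-timestep trajectory:
   step    t(s)  obj.x    obj.z    obj.vx   obj.vz 
     83  0.2243   +0.267  -0.070  +1.560  -1.021
    166  0.4486   +0.792  -0.413  +3.120  -2.042
    249  0.6730   +1.667  -0.986  +4.680  -3.063


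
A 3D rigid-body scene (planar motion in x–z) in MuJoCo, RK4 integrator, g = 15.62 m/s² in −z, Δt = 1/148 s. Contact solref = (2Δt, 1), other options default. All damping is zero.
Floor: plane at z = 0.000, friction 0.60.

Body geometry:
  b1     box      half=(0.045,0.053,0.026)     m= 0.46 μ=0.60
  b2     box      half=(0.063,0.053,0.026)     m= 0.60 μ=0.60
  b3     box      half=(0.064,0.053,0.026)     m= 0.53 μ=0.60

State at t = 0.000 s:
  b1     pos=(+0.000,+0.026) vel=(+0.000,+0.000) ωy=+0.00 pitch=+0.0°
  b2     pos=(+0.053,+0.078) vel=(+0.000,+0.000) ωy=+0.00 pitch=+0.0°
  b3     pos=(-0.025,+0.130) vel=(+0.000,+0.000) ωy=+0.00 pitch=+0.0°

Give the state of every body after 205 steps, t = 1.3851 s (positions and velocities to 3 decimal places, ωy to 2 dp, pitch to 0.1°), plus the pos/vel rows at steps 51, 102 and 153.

State at t = 1.3851 s:
  b1     pos=(-0.001,+0.026) vel=(-0.001,+0.000) ωy=+0.00 pitch=+0.0°
  b2     pos=(+0.069,+0.064) vel=(+0.000,-0.001) ωy=-0.02 pitch=+46.8°
  b3     pos=(-0.199,+0.026) vel=(+0.000,+0.000) ωy=+0.00 pitch=+180.0°

Key-timestep trajectory:
   step    t(s)  b1.x    b1.z    b1.vx   b1.vz   b2.x    b2.z    b2.vx   b2.vz   b3.x    b3.z    b3.vx   b3.vz 
     51  0.3446   +0.000  +0.026  +0.000  +0.000   +0.080  +0.067  +0.050  +0.018   -0.147  +0.067  -0.440  -0.146
    102  0.6892   +0.000  +0.026  -0.001  +0.000   +0.069  +0.064  +0.000  -0.001   -0.199  +0.026  +0.000  +0.000
    153  1.0338   -0.001  +0.026  -0.001  +0.000   +0.069  +0.064  +0.000  -0.001   -0.199  +0.026  +0.000  +0.000


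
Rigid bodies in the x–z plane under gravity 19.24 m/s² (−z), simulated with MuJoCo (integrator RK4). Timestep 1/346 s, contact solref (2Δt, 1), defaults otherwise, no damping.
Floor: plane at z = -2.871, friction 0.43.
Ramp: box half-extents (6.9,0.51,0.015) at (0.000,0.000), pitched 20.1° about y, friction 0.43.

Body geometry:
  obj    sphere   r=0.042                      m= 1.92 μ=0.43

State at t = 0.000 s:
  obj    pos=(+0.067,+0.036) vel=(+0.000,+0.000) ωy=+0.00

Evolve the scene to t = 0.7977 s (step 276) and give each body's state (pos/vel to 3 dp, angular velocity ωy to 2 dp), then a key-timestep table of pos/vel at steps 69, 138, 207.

State at t = 0.7977 s:
  obj    pos=(+1.478,-0.480) vel=(+3.538,-1.295) ωy=+89.69

Key-timestep trajectory:
   step    t(s)  obj.x    obj.z    obj.vx   obj.vz 
     69  0.1994   +0.155  +0.004  +0.885  -0.324
    138  0.3988   +0.420  -0.093  +1.769  -0.647
    207  0.5983   +0.861  -0.254  +2.653  -0.971


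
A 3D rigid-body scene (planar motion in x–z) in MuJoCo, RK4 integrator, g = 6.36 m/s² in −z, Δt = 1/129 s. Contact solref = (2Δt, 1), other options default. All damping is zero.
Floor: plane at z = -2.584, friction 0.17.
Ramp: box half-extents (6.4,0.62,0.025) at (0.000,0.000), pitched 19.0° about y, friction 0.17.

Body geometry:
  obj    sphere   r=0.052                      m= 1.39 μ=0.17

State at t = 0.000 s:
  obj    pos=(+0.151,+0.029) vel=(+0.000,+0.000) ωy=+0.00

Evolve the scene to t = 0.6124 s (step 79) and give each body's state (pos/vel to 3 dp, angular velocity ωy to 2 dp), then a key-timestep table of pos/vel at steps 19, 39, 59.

State at t = 0.6124 s:
  obj    pos=(+0.413,-0.061) vel=(+0.857,-0.295) ωy=+17.41

Key-timestep trajectory:
   step    t(s)  obj.x    obj.z    obj.vx   obj.vz 
     19  0.1473   +0.166  +0.024  +0.206  -0.071
     39  0.3023   +0.215  +0.007  +0.423  -0.146
     59  0.4574   +0.297  -0.021  +0.640  -0.220


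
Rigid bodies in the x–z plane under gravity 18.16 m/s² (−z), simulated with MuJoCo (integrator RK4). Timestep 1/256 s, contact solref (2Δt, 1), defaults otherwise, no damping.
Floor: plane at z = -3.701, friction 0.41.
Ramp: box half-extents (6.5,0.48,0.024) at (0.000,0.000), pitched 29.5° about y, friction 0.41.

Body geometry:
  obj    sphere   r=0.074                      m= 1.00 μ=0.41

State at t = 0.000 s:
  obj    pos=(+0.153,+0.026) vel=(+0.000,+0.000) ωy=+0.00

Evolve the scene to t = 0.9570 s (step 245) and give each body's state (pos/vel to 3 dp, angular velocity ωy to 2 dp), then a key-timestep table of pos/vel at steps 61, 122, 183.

State at t = 0.9570 s:
  obj    pos=(+2.699,-1.415) vel=(+5.321,-3.010) ωy=+82.60

Key-timestep trajectory:
   step    t(s)  obj.x    obj.z    obj.vx   obj.vz 
     61  0.2383   +0.311  -0.063  +1.325  -0.750
    122  0.4766   +0.784  -0.331  +2.650  -1.499
    183  0.7148   +1.574  -0.778  +3.974  -2.248


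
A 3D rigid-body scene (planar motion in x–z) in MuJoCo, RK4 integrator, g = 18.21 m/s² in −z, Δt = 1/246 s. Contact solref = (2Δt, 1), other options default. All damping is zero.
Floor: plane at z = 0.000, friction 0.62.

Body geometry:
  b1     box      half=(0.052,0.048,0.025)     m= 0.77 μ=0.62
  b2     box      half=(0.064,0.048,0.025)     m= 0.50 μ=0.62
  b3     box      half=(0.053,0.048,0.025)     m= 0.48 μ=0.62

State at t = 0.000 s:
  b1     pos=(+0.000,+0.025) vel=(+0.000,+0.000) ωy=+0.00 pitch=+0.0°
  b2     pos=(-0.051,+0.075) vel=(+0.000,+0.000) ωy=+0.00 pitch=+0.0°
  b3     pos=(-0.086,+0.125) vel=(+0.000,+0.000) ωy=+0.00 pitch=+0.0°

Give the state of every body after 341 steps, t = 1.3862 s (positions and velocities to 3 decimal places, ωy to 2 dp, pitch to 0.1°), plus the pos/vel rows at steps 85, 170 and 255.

State at t = 1.3862 s:
  b1     pos=(+0.000,+0.025) vel=(+0.000,+0.000) ωy=+0.00 pitch=+0.0°
  b2     pos=(-0.175,+0.059) vel=(+0.000,+0.000) ωy=-0.01 pitch=-141.4°
  b3     pos=(-0.256,+0.025) vel=(-0.001,+0.000) ωy=+0.00 pitch=+180.0°

Key-timestep trajectory:
   step    t(s)  b1.x    b1.z    b1.vx   b1.vz   b2.x    b2.z    b2.vx   b2.vz   b3.x    b3.z    b3.vx   b3.vz 
     85  0.3455   +0.000  +0.025  +0.000  +0.000   -0.137  +0.069  -0.212  +0.012   -0.220  +0.055  -0.428  -0.182
    170  0.6911   +0.000  +0.025  +0.000  +0.000   -0.175  +0.060  +0.000  +0.000   -0.256  +0.025  -0.001  +0.000
    255  1.0366   +0.000  +0.025  +0.000  +0.000   -0.175  +0.060  +0.000  +0.000   -0.256  +0.025  -0.001  +0.000


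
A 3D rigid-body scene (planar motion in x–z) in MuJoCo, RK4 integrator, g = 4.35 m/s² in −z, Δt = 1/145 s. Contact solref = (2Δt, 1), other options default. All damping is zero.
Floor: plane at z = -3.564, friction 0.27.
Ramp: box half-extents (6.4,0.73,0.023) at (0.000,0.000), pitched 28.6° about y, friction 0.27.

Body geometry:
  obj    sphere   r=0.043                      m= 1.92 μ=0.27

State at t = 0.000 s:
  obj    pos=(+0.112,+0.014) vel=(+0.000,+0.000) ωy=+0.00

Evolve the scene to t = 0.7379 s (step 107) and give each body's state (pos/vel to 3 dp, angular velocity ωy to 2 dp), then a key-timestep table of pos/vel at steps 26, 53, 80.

State at t = 0.7379 s:
  obj    pos=(+0.468,-0.180) vel=(+0.964,-0.525) ωy=+25.52

Key-timestep trajectory:
   step    t(s)  obj.x    obj.z    obj.vx   obj.vz 
     26  0.1793   +0.133  +0.003  +0.234  -0.128
     53  0.3655   +0.199  -0.034  +0.477  -0.260
     80  0.5517   +0.311  -0.094  +0.721  -0.393


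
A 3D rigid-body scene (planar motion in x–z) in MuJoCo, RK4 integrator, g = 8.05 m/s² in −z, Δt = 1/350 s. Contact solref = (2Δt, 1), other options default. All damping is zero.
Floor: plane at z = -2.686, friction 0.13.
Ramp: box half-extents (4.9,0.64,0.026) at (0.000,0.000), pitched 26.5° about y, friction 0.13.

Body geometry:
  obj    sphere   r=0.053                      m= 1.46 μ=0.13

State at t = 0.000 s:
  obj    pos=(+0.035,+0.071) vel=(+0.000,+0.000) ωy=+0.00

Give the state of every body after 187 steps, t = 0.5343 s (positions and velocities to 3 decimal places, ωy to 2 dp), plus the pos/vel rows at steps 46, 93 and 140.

State at t = 0.5343 s:
  obj    pos=(+0.374,-0.098) vel=(+1.267,-0.639) ωy=+23.56

Key-timestep trajectory:
   step    t(s)  obj.x    obj.z    obj.vx   obj.vz 
     46  0.1314   +0.055  +0.061  +0.313  -0.154
     93  0.2657   +0.119  +0.029  +0.634  -0.308
    140  0.4000   +0.225  -0.024  +0.947  -0.484


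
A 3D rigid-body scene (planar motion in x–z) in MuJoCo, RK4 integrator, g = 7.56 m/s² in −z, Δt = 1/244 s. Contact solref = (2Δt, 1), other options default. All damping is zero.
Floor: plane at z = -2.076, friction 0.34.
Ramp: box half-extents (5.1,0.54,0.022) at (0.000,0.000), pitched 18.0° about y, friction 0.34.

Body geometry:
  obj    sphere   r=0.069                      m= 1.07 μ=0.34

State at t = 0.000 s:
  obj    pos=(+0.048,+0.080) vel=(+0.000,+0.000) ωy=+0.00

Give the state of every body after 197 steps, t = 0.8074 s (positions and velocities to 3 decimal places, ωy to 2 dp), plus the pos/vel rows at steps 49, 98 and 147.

State at t = 0.8074 s:
  obj    pos=(+0.565,-0.088) vel=(+1.281,-0.416) ωy=+19.52

Key-timestep trajectory:
   step    t(s)  obj.x    obj.z    obj.vx   obj.vz 
     49  0.2008   +0.080  +0.070  +0.319  -0.104
     98  0.4016   +0.176  +0.038  +0.637  -0.207
    147  0.6025   +0.336  -0.014  +0.956  -0.311


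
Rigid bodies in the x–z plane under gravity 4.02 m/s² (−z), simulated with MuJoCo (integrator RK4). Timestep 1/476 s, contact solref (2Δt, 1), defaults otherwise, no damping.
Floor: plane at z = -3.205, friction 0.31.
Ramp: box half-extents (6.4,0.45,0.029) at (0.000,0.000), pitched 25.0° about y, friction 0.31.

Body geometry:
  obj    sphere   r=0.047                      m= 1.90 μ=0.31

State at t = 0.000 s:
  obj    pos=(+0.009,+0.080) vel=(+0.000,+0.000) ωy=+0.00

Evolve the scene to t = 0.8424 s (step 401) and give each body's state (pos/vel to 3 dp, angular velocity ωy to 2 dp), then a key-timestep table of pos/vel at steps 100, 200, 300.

State at t = 0.8424 s:
  obj    pos=(+0.399,-0.102) vel=(+0.927,-0.432) ωy=+21.75

Key-timestep trajectory:
   step    t(s)  obj.x    obj.z    obj.vx   obj.vz 
    100  0.2101   +0.033  +0.068  +0.231  -0.108
    200  0.4202   +0.106  +0.034  +0.462  -0.215
    300  0.6303   +0.227  -0.022  +0.693  -0.323


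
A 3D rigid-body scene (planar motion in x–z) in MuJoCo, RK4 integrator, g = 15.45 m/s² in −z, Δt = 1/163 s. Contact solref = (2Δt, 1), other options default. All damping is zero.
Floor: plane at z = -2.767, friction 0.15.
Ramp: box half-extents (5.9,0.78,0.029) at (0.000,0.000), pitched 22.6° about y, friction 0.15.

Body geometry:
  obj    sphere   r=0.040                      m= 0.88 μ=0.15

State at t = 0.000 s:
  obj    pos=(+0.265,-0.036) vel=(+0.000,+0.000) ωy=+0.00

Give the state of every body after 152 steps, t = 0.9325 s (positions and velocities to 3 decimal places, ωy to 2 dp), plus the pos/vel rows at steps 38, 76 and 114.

State at t = 0.9325 s:
  obj    pos=(+1.968,-0.744) vel=(+3.651,-1.520) ωy=+98.83

Key-timestep trajectory:
   step    t(s)  obj.x    obj.z    obj.vx   obj.vz 
     38  0.2331   +0.372  -0.080  +0.913  -0.380
     76  0.4663   +0.691  -0.213  +1.826  -0.760
    114  0.6994   +1.223  -0.434  +2.739  -1.140


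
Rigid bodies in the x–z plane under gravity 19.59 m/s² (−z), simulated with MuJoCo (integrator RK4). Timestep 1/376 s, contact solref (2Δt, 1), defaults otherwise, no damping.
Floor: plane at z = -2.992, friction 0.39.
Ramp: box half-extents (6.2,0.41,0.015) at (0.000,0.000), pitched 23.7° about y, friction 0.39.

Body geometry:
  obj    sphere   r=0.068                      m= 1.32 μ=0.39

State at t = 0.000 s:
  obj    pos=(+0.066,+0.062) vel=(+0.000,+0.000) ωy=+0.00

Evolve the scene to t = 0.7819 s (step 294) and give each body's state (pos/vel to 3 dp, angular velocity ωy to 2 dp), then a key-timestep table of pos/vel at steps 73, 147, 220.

State at t = 0.7819 s:
  obj    pos=(+1.640,-0.629) vel=(+4.027,-1.768) ωy=+64.67

Key-timestep trajectory:
   step    t(s)  obj.x    obj.z    obj.vx   obj.vz 
     73  0.1941   +0.163  +0.019  +1.000  -0.439
    147  0.3910   +0.460  -0.111  +2.014  -0.884
    220  0.5851   +0.948  -0.325  +3.013  -1.323


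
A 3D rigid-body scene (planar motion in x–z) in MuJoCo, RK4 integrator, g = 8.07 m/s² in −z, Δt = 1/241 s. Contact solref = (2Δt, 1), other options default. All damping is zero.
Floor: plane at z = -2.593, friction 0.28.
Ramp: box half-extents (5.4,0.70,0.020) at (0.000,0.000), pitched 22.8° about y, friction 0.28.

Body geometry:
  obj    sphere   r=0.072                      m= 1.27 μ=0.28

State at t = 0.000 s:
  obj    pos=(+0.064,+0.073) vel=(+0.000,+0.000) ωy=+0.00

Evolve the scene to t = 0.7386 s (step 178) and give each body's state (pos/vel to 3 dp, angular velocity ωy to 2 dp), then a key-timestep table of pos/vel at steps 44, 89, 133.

State at t = 0.7386 s:
  obj    pos=(+0.626,-0.163) vel=(+1.521,-0.639) ωy=+22.91

Key-timestep trajectory:
   step    t(s)  obj.x    obj.z    obj.vx   obj.vz 
     44  0.1826   +0.098  +0.058  +0.376  -0.158
     89  0.3693   +0.204  +0.014  +0.761  -0.320
    133  0.5519   +0.378  -0.059  +1.136  -0.478


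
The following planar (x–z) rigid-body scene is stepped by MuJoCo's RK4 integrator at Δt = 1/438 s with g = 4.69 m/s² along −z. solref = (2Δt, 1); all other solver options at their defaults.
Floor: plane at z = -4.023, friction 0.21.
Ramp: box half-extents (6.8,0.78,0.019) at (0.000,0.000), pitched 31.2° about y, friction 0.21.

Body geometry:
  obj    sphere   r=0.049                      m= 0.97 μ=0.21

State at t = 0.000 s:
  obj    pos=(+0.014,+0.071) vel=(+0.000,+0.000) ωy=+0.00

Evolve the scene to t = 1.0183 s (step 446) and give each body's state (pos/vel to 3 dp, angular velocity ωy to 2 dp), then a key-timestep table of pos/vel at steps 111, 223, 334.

State at t = 1.0183 s:
  obj    pos=(+0.784,-0.395) vel=(+1.512,-0.915) ωy=+36.06

Key-timestep trajectory:
   step    t(s)  obj.x    obj.z    obj.vx   obj.vz 
    111  0.2534   +0.062  +0.042  +0.376  -0.228
    223  0.5091   +0.206  -0.046  +0.756  -0.458
    334  0.7626   +0.446  -0.190  +1.132  -0.686


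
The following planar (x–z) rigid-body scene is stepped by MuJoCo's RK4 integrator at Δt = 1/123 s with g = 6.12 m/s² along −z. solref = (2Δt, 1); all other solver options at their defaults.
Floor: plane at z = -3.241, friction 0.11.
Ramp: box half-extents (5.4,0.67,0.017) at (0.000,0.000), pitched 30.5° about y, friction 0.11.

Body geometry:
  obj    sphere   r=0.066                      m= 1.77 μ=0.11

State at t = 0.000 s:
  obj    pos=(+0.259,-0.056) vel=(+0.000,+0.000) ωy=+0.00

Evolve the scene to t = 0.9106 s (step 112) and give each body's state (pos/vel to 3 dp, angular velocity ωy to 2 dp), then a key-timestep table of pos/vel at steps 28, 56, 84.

State at t = 0.9106 s:
  obj    pos=(+1.161,-0.588) vel=(+1.976,-1.180) ωy=+19.94

Key-timestep trajectory:
   step    t(s)  obj.x    obj.z    obj.vx   obj.vz 
     28  0.2276   +0.315  -0.089  +0.491  -0.303
     56  0.4553   +0.484  -0.189  +0.986  -0.595
     84  0.6829   +0.766  -0.355  +1.476  -0.900


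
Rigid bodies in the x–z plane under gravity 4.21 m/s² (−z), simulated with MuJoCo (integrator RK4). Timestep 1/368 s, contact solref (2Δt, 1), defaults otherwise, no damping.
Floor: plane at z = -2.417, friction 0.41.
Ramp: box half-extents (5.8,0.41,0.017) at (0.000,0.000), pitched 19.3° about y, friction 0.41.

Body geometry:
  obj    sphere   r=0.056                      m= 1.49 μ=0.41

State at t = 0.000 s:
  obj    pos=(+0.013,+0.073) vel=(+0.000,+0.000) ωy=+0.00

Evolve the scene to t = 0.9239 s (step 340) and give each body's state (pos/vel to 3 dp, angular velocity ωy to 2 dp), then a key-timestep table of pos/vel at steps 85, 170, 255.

State at t = 0.9239 s:
  obj    pos=(+0.413,-0.067) vel=(+0.867,-0.304) ωy=+16.40

Key-timestep trajectory:
   step    t(s)  obj.x    obj.z    obj.vx   obj.vz 
     85  0.2310   +0.038  +0.064  +0.217  -0.076
    170  0.4620   +0.113  +0.038  +0.433  -0.152
    255  0.6929   +0.238  -0.006  +0.650  -0.228


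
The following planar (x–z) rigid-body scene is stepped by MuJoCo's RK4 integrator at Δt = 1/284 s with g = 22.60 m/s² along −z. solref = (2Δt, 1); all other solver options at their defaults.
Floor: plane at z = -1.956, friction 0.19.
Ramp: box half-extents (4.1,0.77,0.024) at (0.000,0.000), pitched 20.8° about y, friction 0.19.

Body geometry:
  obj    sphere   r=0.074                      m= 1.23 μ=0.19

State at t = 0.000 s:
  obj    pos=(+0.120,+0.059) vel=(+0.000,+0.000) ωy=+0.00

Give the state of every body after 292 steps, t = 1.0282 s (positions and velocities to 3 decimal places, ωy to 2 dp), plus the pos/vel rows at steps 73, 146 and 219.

State at t = 1.0282 s:
  obj    pos=(+2.953,-1.017) vel=(+5.510,-2.093) ωy=+79.64

Key-timestep trajectory:
   step    t(s)  obj.x    obj.z    obj.vx   obj.vz 
     73  0.2570   +0.297  -0.008  +1.378  -0.523
    146  0.5141   +0.828  -0.210  +2.755  -1.047
    219  0.7711   +1.714  -0.546  +4.133  -1.570


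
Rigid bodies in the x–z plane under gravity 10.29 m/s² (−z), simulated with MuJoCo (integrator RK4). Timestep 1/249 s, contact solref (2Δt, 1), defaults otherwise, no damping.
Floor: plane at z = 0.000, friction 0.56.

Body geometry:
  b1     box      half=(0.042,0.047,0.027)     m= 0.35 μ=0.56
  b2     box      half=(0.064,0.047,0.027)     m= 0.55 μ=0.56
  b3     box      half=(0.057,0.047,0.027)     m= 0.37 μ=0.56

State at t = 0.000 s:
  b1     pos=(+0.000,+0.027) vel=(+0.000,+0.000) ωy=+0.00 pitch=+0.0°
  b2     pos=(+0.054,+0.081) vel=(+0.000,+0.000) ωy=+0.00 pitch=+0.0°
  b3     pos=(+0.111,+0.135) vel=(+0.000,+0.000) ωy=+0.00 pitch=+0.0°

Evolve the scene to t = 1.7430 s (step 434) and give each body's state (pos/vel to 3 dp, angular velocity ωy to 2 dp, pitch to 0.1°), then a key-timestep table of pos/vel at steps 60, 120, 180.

State at t = 1.7430 s:
  b1     pos=(-0.001,+0.027) vel=(+0.000,+0.000) ωy=+0.00 pitch=+0.0°
  b2     pos=(+0.069,+0.064) vel=(+0.000,+0.000) ωy=-0.01 pitch=+44.8°
  b3     pos=(+0.195,+0.057) vel=(+0.000,+0.000) ωy=+0.00 pitch=+90.0°

Key-timestep trajectory:
   step    t(s)  b1.x    b1.z    b1.vx   b1.vz   b2.x    b2.z    b2.vx   b2.vz   b3.x    b3.z    b3.vx   b3.vz 
     60  0.2410   +0.000  +0.027  +0.000  +0.000   +0.076  +0.067  -0.026  -0.008   +0.164  +0.063  +0.146  +0.007
    120  0.4819   -0.001  +0.027  +0.000  +0.000   +0.069  +0.065  +0.000  +0.000   +0.205  +0.061  +0.043  +0.012
    180  0.7229   -0.001  +0.027  +0.000  +0.000   +0.069  +0.064  +0.000  +0.000   +0.196  +0.057  +0.112  +0.018


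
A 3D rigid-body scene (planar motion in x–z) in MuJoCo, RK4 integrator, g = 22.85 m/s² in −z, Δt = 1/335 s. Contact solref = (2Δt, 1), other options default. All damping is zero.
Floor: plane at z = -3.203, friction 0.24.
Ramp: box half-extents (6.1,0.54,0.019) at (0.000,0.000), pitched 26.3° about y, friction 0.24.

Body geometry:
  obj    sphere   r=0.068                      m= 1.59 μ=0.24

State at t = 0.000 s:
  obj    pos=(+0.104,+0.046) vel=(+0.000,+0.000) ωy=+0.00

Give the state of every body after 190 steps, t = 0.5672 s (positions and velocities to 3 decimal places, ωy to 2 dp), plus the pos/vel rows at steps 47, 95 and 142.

State at t = 0.5672 s:
  obj    pos=(+1.147,-0.470) vel=(+3.677,-1.817) ωy=+60.30

Key-timestep trajectory:
   step    t(s)  obj.x    obj.z    obj.vx   obj.vz 
     47  0.1403   +0.168  +0.014  +0.910  -0.450
     95  0.2836   +0.365  -0.083  +1.839  -0.909
    142  0.4239   +0.686  -0.242  +2.748  -1.358


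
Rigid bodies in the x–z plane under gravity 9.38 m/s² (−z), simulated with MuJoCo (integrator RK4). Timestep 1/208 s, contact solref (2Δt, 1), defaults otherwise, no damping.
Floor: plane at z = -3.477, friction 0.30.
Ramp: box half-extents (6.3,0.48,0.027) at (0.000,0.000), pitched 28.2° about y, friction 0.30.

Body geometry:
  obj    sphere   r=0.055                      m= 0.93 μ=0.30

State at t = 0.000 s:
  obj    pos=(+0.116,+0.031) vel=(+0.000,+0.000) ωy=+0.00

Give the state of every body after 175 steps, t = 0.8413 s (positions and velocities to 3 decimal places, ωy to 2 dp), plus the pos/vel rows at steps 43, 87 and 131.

State at t = 0.8413 s:
  obj    pos=(+1.104,-0.499) vel=(+2.348,-1.259) ωy=+48.42

Key-timestep trajectory:
   step    t(s)  obj.x    obj.z    obj.vx   obj.vz 
     43  0.2067   +0.176  -0.001  +0.577  -0.309
     87  0.4183   +0.360  -0.100  +1.167  -0.626
    131  0.6298   +0.669  -0.266  +1.757  -0.942


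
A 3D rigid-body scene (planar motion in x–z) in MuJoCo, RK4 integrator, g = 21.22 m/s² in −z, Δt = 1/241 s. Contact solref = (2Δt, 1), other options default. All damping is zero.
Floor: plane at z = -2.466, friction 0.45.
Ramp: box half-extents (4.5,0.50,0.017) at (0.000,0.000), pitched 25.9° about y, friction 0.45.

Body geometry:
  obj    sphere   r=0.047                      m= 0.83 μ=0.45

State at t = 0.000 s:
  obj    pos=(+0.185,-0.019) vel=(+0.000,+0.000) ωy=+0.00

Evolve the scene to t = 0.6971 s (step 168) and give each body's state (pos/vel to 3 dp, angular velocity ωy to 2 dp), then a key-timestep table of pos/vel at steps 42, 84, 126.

State at t = 0.6971 s:
  obj    pos=(+1.632,-0.721) vel=(+4.151,-2.016) ωy=+98.18

Key-timestep trajectory:
   step    t(s)  obj.x    obj.z    obj.vx   obj.vz 
     42  0.1743   +0.276  -0.063  +1.038  -0.504
     84  0.3485   +0.547  -0.194  +2.076  -1.008
    126  0.5228   +0.999  -0.414  +3.114  -1.512


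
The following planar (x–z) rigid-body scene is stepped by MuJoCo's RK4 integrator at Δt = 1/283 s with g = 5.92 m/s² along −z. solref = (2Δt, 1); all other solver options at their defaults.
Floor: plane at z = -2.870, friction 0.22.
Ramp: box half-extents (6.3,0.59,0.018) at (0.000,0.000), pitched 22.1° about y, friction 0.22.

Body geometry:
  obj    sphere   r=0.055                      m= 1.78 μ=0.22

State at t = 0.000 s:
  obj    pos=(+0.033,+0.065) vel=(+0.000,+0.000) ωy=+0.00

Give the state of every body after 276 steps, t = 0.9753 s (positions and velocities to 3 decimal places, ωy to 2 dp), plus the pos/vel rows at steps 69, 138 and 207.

State at t = 0.9753 s:
  obj    pos=(+0.734,-0.219) vel=(+1.438,-0.584) ωy=+28.21

Key-timestep trajectory:
   step    t(s)  obj.x    obj.z    obj.vx   obj.vz 
     69  0.2438   +0.077  +0.048  +0.359  -0.146
    138  0.4876   +0.208  -0.006  +0.719  -0.292
    207  0.7314   +0.427  -0.095  +1.078  -0.438


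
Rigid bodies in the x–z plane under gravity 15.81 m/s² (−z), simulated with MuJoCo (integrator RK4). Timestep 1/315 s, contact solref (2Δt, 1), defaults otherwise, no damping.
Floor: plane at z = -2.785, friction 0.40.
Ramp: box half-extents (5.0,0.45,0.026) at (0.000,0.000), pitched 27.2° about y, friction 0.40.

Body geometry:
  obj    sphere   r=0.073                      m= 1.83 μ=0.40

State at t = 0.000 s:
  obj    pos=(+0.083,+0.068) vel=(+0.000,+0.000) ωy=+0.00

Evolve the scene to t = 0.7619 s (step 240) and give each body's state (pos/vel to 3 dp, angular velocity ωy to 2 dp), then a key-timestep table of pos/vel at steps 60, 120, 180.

State at t = 0.7619 s:
  obj    pos=(+1.416,-0.616) vel=(+3.498,-1.798) ωy=+53.87

Key-timestep trajectory:
   step    t(s)  obj.x    obj.z    obj.vx   obj.vz 
     60  0.1905   +0.167  +0.026  +0.875  -0.449
    120  0.3810   +0.416  -0.103  +1.749  -0.899
    180  0.5714   +0.833  -0.317  +2.624  -1.348


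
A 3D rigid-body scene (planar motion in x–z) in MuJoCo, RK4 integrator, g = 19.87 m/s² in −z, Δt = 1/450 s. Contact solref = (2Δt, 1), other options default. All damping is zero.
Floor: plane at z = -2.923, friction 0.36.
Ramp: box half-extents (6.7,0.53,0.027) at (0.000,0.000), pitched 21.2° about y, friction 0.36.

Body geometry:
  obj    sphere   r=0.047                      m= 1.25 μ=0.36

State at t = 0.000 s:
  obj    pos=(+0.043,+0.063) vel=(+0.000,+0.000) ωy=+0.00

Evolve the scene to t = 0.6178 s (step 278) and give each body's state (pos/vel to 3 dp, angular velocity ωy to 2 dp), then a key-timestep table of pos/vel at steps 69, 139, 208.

State at t = 0.6178 s:
  obj    pos=(+0.956,-0.291) vel=(+2.956,-1.147) ωy=+67.45

Key-timestep trajectory:
   step    t(s)  obj.x    obj.z    obj.vx   obj.vz 
     69  0.1533   +0.099  +0.041  +0.734  -0.285
    139  0.3089   +0.271  -0.026  +1.478  -0.573
    208  0.4622   +0.554  -0.136  +2.212  -0.858


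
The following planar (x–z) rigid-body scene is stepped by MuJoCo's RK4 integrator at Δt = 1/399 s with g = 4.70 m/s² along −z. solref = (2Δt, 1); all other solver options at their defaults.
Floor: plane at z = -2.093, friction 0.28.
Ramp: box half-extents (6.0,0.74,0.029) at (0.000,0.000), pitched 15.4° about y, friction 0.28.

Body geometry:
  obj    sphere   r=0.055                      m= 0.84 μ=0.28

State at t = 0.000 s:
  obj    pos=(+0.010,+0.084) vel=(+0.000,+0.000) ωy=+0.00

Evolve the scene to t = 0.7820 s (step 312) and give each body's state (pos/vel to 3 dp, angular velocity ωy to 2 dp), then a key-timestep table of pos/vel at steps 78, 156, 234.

State at t = 0.7820 s:
  obj    pos=(+0.273,+0.012) vel=(+0.672,-0.185) ωy=+12.67

Key-timestep trajectory:
   step    t(s)  obj.x    obj.z    obj.vx   obj.vz 
     78  0.1955   +0.027  +0.080  +0.168  -0.046
    156  0.3910   +0.076  +0.066  +0.336  -0.093
    234  0.5865   +0.158  +0.044  +0.504  -0.139


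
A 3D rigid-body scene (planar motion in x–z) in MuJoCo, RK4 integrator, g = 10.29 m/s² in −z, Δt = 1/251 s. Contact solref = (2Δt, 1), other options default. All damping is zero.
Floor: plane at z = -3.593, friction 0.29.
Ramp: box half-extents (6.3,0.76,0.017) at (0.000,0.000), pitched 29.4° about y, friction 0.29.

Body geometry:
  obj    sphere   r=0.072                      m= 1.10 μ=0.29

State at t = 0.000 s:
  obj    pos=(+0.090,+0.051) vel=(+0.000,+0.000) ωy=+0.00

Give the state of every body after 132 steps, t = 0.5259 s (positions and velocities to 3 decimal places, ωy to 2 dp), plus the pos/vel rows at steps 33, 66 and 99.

State at t = 0.5259 s:
  obj    pos=(+0.525,-0.194) vel=(+1.653,-0.932) ωy=+26.35

Key-timestep trajectory:
   step    t(s)  obj.x    obj.z    obj.vx   obj.vz 
     33  0.1315   +0.117  +0.036  +0.413  -0.233
     66  0.2629   +0.199  -0.010  +0.827  -0.466
     99  0.3944   +0.335  -0.086  +1.240  -0.699


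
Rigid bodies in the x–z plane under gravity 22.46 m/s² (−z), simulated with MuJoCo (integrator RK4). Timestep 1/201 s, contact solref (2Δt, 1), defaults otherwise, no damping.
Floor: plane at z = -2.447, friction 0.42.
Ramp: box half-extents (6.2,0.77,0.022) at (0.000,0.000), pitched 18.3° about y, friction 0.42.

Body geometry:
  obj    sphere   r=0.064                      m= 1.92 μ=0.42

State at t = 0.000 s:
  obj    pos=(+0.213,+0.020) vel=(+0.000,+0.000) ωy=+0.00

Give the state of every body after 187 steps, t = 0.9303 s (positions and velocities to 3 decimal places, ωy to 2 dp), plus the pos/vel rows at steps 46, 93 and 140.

State at t = 0.9303 s:
  obj    pos=(+2.283,-0.664) vel=(+4.449,-1.471) ωy=+73.22

Key-timestep trajectory:
   step    t(s)  obj.x    obj.z    obj.vx   obj.vz 
     46  0.2289   +0.338  -0.021  +1.095  -0.362
     93  0.4627   +0.725  -0.149  +2.213  -0.732
    140  0.6965   +1.373  -0.364  +3.331  -1.102


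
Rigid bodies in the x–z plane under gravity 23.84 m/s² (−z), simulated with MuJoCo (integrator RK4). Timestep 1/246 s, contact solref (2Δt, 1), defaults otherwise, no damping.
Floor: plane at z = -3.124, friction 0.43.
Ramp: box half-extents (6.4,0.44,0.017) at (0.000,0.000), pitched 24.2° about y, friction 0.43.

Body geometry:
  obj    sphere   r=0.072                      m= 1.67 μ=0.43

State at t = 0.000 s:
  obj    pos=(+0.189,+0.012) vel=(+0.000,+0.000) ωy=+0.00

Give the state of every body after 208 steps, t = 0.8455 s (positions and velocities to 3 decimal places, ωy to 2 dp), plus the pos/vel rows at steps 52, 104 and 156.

State at t = 0.8455 s:
  obj    pos=(+2.465,-1.010) vel=(+5.383,-2.419) ωy=+81.96

Key-timestep trajectory:
   step    t(s)  obj.x    obj.z    obj.vx   obj.vz 
     52  0.2114   +0.332  -0.051  +1.346  -0.605
    104  0.4228   +0.758  -0.243  +2.692  -1.210
    156  0.6341   +1.470  -0.563  +4.038  -1.815


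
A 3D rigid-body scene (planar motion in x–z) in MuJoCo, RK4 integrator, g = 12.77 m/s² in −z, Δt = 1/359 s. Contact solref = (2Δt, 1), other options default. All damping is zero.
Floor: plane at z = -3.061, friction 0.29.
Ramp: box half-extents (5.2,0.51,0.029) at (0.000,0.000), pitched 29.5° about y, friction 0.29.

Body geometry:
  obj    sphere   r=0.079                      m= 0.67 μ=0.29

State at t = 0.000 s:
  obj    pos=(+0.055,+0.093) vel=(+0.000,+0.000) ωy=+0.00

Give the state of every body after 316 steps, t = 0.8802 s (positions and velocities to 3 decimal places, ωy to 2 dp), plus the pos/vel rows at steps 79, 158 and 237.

State at t = 0.8802 s:
  obj    pos=(+1.570,-0.764) vel=(+3.441,-1.947) ωy=+50.04

Key-timestep trajectory:
   step    t(s)  obj.x    obj.z    obj.vx   obj.vz 
     79  0.2201   +0.150  +0.039  +0.860  -0.487
    158  0.4401   +0.434  -0.121  +1.721  -0.974
    237  0.6602   +0.907  -0.389  +2.581  -1.460


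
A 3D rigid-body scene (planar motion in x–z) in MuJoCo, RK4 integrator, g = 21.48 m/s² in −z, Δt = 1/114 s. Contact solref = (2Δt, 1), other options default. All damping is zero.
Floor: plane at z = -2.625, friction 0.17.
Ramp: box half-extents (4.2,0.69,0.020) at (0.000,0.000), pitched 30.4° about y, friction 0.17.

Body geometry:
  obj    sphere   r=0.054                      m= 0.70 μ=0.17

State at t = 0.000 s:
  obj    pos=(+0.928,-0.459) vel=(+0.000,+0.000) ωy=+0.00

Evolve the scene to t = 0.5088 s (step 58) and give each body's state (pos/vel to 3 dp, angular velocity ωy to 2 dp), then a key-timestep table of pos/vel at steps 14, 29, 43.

State at t = 0.5088 s:
  obj    pos=(+1.795,-0.968) vel=(+3.408,-2.000) ωy=+73.07

Key-timestep trajectory:
   step    t(s)  obj.x    obj.z    obj.vx   obj.vz 
     14  0.1228   +0.979  -0.488  +0.824  -0.483
     29  0.2544   +1.145  -0.586  +1.705  -1.000
     43  0.3772   +1.405  -0.739  +2.527  -1.483


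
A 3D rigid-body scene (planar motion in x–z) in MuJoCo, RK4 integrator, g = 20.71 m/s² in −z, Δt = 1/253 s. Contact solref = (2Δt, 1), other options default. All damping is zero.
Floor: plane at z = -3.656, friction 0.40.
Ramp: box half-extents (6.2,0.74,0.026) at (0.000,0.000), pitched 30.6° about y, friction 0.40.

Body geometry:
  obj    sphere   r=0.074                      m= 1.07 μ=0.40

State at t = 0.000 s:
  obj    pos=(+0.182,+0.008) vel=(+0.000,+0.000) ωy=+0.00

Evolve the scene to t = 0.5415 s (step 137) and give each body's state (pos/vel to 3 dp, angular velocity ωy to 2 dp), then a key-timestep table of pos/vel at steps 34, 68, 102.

State at t = 0.5415 s:
  obj    pos=(+1.133,-0.554) vel=(+3.510,-2.076) ωy=+55.09

Key-timestep trajectory:
   step    t(s)  obj.x    obj.z    obj.vx   obj.vz 
     34  0.1344   +0.241  -0.026  +0.871  -0.515
     68  0.2688   +0.416  -0.130  +1.742  -1.030
    102  0.4032   +0.709  -0.303  +2.613  -1.545


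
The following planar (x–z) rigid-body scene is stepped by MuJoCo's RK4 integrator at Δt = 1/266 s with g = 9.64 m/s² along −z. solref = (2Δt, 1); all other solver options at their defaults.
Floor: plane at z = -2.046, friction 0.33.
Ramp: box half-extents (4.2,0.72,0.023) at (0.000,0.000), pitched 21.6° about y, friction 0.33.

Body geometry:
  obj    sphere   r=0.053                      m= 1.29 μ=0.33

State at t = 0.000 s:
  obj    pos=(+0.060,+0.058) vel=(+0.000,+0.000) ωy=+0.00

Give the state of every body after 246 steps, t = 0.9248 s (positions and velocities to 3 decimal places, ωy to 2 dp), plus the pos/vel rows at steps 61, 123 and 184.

State at t = 0.9248 s:
  obj    pos=(+1.068,-0.341) vel=(+2.180,-0.863) ωy=+44.22

Key-timestep trajectory:
   step    t(s)  obj.x    obj.z    obj.vx   obj.vz 
     61  0.2293   +0.122  +0.033  +0.541  -0.214
    123  0.4624   +0.312  -0.042  +1.090  -0.432
    184  0.6917   +0.624  -0.165  +1.630  -0.646


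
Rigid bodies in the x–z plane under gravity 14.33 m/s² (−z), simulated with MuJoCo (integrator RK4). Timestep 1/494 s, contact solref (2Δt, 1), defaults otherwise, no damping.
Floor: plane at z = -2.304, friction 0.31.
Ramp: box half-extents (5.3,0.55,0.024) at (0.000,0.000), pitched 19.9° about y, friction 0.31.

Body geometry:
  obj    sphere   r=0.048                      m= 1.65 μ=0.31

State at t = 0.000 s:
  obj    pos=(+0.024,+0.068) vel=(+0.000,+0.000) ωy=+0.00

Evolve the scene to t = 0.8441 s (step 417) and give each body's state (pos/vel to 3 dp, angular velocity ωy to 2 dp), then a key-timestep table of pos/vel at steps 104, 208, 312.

State at t = 0.8441 s:
  obj    pos=(+1.191,-0.355) vel=(+2.765,-1.001) ωy=+61.27

Key-timestep trajectory:
   step    t(s)  obj.x    obj.z    obj.vx   obj.vz 
    104  0.2105   +0.097  +0.042  +0.690  -0.250
    208  0.4211   +0.314  -0.037  +1.379  -0.499
    312  0.6316   +0.677  -0.169  +2.069  -0.749


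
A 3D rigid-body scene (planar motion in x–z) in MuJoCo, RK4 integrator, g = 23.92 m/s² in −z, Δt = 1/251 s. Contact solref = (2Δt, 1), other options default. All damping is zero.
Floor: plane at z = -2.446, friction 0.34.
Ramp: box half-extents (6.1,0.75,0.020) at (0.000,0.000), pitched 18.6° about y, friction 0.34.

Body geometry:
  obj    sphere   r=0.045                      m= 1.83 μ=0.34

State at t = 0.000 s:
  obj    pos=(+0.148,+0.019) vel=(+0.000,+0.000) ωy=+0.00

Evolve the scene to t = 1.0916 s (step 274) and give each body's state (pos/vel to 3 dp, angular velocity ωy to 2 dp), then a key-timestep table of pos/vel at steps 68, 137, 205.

State at t = 1.0916 s:
  obj    pos=(+3.225,-1.017) vel=(+5.638,-1.897) ωy=+132.19

Key-timestep trajectory:
   step    t(s)  obj.x    obj.z    obj.vx   obj.vz 
     68  0.2709   +0.338  -0.045  +1.399  -0.471
    137  0.5458   +0.917  -0.240  +2.819  -0.949
    205  0.8167   +1.871  -0.561  +4.218  -1.420


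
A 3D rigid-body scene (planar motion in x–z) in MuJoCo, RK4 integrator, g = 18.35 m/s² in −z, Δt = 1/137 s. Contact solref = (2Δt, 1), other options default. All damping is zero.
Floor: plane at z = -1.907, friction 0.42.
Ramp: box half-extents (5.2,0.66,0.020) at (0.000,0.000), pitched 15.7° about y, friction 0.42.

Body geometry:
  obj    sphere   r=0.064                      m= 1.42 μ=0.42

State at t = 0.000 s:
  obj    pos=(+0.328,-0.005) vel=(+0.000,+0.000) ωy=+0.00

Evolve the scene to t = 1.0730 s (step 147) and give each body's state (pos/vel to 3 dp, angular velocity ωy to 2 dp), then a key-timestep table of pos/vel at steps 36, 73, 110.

State at t = 1.0730 s:
  obj    pos=(+2.294,-0.557) vel=(+3.663,-1.030) ωy=+59.46

Key-timestep trajectory:
   step    t(s)  obj.x    obj.z    obj.vx   obj.vz 
     36  0.2628   +0.446  -0.038  +0.897  -0.252
     73  0.5328   +0.813  -0.141  +1.819  -0.511
    110  0.8029   +1.429  -0.314  +2.741  -0.771


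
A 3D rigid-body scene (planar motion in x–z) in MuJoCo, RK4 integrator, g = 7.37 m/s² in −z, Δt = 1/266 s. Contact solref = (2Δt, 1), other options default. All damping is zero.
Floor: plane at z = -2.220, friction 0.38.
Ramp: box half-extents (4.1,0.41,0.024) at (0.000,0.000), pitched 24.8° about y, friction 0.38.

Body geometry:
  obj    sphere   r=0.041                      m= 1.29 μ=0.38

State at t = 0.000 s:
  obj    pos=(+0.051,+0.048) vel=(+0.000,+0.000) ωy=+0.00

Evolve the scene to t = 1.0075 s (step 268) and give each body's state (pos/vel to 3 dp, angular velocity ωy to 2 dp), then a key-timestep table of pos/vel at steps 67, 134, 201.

State at t = 1.0075 s:
  obj    pos=(+1.068,-0.422) vel=(+2.020,-0.933) ωy=+54.26

Key-timestep trajectory:
   step    t(s)  obj.x    obj.z    obj.vx   obj.vz 
     67  0.2519   +0.115  +0.019  +0.505  -0.233
    134  0.5038   +0.305  -0.070  +1.010  -0.467
    201  0.7556   +0.623  -0.216  +1.515  -0.700
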